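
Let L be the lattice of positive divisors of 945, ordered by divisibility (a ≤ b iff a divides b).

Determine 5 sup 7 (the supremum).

Common upper bounds of {5, 7}: 105, 315, 35, 945.
The least among these is 35.

35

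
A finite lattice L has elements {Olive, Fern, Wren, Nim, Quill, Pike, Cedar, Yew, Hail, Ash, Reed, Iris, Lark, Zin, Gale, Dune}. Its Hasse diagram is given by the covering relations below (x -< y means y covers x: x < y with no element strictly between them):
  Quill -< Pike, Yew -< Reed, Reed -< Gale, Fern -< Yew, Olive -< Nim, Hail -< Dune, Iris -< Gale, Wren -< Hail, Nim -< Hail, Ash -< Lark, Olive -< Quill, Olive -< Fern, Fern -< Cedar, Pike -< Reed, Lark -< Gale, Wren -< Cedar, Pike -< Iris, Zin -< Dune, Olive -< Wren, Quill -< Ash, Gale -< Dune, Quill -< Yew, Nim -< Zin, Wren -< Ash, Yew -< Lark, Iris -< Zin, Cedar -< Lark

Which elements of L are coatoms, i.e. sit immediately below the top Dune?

Gale, Hail, Zin

The coatoms are exactly the elements covered by Dune: Gale, Hail, Zin.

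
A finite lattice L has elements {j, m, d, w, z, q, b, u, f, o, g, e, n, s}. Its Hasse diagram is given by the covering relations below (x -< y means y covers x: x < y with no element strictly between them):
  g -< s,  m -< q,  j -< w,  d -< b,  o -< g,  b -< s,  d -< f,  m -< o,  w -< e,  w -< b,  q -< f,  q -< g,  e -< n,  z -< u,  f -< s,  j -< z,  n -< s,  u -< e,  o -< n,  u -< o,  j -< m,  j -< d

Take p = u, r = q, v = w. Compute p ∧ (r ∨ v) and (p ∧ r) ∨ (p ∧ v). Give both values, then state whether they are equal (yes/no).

r ∨ v = s, so p ∧ (r ∨ v) = u ∧ s = u.
p ∧ r = j and p ∧ v = j, so (p ∧ r) ∨ (p ∧ v) = j ∨ j = j.
Equal: no.

u; j; no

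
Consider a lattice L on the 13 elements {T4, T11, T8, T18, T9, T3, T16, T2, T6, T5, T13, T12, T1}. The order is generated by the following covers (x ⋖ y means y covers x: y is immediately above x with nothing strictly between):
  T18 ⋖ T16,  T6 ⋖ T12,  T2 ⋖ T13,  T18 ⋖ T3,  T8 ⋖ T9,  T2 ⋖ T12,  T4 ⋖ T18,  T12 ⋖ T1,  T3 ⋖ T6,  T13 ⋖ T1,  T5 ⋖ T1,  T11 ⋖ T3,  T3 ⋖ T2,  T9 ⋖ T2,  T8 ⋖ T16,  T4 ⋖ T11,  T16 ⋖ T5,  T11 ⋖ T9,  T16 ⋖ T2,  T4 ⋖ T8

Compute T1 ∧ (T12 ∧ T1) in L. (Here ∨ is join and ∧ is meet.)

T12 ∧ T1 = T12
T1 ∧ T12 = T12

T12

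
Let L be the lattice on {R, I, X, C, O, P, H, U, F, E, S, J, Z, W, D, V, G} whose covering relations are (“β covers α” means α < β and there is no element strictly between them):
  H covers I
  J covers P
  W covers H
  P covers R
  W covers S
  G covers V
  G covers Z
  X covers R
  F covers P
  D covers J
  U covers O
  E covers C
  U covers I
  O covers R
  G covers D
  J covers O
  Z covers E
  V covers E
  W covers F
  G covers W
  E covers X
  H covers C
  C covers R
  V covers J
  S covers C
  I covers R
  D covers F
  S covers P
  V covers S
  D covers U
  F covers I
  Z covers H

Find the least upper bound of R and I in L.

I

Common upper bounds of {R, I}: D, F, G, H, I, U, W, Z.
The least among these is I.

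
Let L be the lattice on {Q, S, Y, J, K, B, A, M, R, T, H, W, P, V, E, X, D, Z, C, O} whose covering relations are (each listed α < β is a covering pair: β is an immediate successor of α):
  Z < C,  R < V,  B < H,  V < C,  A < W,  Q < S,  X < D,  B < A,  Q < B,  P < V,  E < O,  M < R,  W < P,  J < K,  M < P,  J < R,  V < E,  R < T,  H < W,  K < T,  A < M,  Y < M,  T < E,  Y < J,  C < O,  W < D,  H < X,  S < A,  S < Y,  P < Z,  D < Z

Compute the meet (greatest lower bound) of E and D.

Common lower bounds of {E, D}: A, B, H, Q, S, W.
The greatest among these is W.

W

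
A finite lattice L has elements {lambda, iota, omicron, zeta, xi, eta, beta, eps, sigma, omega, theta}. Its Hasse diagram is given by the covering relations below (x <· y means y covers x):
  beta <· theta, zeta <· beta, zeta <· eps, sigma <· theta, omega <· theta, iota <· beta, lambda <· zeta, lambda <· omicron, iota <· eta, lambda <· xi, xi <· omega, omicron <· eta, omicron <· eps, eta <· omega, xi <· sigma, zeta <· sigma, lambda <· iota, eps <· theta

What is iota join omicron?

eta

Common upper bounds of {iota, omicron}: eta, omega, theta.
The least among these is eta.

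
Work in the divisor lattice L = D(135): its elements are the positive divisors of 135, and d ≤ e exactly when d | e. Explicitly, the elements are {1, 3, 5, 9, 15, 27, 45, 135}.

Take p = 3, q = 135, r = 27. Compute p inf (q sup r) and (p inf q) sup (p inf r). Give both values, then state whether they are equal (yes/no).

3; 3; yes

q sup r = 135, so p inf (q sup r) = 3 inf 135 = 3.
p inf q = 3 and p inf r = 3, so (p inf q) sup (p inf r) = 3 sup 3 = 3.
Equal: yes.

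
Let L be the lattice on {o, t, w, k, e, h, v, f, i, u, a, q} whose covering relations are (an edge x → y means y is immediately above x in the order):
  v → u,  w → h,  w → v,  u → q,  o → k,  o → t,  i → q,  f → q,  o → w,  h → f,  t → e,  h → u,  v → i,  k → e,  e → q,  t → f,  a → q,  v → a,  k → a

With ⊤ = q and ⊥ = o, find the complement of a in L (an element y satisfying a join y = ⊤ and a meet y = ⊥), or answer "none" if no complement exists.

t

Need y with a ∨ y = q and a ∧ y = o.
Checking each element gives: t.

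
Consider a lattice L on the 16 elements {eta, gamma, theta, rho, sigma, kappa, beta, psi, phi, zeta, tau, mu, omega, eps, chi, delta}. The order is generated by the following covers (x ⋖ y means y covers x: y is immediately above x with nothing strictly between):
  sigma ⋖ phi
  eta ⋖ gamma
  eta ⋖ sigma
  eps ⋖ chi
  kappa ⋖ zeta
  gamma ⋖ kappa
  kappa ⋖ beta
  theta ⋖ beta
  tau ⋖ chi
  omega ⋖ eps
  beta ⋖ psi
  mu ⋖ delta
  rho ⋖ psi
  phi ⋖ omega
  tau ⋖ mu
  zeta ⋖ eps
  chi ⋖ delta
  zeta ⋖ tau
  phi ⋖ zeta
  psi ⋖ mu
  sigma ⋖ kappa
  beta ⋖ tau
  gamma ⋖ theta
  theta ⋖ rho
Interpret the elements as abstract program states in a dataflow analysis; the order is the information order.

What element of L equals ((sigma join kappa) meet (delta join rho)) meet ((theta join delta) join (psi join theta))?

kappa

sigma ∨ kappa = kappa
delta ∨ rho = delta
kappa ∧ delta = kappa
theta ∨ delta = delta
psi ∨ theta = psi
delta ∨ psi = delta
kappa ∧ delta = kappa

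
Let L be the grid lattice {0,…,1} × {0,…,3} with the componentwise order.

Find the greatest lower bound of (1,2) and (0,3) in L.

In a product of chains, the meet is componentwise min, giving (0,2).

(0,2)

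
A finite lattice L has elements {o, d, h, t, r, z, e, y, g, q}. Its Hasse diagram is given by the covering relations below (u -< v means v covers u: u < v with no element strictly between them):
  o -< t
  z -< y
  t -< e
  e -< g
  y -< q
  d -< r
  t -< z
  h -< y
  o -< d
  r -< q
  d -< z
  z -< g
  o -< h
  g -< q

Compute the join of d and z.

Common upper bounds of {d, z}: g, q, y, z.
The least among these is z.

z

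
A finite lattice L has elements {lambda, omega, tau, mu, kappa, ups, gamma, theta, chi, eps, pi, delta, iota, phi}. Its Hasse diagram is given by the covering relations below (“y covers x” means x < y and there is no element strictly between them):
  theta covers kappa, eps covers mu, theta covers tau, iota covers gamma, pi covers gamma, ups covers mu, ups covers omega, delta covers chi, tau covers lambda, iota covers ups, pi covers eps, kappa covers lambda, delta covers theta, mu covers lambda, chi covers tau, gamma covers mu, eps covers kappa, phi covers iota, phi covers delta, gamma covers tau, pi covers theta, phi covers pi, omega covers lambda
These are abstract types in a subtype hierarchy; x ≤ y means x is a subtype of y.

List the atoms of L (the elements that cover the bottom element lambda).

The atoms are exactly the elements that cover lambda: kappa, mu, omega, tau.

kappa, mu, omega, tau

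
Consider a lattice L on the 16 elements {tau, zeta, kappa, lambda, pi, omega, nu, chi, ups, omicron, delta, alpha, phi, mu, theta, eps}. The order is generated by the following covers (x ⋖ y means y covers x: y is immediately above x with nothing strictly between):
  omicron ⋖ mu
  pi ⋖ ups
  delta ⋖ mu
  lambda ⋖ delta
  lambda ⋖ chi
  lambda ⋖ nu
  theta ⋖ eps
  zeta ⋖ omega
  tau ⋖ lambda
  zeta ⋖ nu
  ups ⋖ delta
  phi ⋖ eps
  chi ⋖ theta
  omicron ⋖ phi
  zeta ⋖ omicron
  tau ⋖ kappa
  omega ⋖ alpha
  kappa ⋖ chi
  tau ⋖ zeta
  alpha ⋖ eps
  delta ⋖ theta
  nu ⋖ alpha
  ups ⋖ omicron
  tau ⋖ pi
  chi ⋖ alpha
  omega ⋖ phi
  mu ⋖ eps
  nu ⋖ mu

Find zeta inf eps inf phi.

Common lower bounds of {zeta, eps, phi}: tau, zeta.
The greatest among these is zeta.

zeta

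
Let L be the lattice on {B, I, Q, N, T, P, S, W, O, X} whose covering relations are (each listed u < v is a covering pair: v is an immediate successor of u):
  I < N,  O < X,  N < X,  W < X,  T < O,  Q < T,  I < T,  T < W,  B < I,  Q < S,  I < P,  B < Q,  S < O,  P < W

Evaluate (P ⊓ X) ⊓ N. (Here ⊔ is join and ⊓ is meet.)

I

P ∧ X = P
P ∧ N = I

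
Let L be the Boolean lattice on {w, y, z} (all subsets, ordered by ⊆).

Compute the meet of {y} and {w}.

{}

Common lower bounds of {{y}, {w}}: {}.
The greatest among these is {}.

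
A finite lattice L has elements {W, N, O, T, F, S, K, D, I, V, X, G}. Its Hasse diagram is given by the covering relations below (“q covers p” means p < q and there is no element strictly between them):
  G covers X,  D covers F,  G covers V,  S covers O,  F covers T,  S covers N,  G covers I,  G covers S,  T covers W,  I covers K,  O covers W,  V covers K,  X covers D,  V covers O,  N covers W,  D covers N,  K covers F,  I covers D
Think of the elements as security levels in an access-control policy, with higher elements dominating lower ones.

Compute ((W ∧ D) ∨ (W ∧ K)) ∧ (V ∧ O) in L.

W

W ∧ D = W
W ∧ K = W
W ∨ W = W
V ∧ O = O
W ∧ O = W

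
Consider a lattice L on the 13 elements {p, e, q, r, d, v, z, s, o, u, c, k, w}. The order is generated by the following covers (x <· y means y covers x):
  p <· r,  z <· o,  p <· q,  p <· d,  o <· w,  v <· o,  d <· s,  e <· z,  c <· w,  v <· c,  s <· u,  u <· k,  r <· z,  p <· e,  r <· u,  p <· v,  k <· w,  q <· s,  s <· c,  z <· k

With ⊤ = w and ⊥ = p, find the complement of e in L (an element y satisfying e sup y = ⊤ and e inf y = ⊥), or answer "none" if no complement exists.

Need y with e ∨ y = w and e ∧ y = p.
Checking each element gives: c.

c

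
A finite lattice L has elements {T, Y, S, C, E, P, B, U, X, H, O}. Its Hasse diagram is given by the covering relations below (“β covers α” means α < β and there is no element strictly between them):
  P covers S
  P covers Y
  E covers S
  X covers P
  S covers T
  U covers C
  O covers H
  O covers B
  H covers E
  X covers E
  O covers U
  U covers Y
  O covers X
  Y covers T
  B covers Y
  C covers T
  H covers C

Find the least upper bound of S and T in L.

Common upper bounds of {S, T}: E, H, O, P, S, X.
The least among these is S.

S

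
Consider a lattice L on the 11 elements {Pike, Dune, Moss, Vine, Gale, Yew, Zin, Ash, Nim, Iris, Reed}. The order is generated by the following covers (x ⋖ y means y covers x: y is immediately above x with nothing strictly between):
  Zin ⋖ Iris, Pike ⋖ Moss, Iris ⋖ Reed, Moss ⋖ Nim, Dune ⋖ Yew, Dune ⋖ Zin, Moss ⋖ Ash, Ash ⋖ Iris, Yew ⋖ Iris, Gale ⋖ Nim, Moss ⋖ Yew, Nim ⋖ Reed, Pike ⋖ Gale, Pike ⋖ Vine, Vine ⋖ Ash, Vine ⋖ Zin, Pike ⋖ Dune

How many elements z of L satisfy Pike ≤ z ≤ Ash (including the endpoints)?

4

The interval [Pike, Ash] = {Ash, Moss, Pike, Vine}, which has 4 elements.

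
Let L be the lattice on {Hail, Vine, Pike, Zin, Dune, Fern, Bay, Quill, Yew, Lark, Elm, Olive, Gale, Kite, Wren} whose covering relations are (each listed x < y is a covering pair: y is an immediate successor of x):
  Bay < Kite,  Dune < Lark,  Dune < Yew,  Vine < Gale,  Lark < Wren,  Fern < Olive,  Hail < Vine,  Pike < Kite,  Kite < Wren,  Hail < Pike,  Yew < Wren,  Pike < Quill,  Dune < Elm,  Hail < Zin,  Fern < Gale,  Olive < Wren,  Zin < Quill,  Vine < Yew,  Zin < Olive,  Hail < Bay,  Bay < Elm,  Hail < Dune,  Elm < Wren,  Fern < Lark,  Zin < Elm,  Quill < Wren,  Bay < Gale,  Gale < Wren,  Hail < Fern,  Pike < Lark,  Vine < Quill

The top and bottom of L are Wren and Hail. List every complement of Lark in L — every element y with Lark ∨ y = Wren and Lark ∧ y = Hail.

Need y with Lark ∨ y = Wren and Lark ∧ y = Hail.
Checking each element gives: Bay, Vine, Zin.

Bay, Vine, Zin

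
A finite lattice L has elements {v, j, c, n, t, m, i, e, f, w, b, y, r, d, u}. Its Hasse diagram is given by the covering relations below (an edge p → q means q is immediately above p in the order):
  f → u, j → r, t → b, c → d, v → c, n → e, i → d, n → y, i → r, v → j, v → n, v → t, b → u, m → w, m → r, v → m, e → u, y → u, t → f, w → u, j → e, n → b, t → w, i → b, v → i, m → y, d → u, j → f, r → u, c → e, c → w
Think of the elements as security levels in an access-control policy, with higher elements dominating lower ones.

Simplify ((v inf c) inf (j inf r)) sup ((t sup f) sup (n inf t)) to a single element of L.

f

v ∧ c = v
j ∧ r = j
v ∧ j = v
t ∨ f = f
n ∧ t = v
f ∨ v = f
v ∨ f = f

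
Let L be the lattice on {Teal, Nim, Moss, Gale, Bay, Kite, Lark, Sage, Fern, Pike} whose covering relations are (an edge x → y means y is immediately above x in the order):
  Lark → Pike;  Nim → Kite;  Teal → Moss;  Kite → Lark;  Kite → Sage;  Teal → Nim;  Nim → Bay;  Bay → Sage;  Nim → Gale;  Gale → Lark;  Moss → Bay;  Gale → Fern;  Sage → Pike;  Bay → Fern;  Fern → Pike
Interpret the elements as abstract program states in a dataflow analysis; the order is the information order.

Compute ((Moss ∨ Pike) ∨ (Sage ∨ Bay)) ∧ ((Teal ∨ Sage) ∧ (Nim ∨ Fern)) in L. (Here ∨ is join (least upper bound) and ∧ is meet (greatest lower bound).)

Moss ∨ Pike = Pike
Sage ∨ Bay = Sage
Pike ∨ Sage = Pike
Teal ∨ Sage = Sage
Nim ∨ Fern = Fern
Sage ∧ Fern = Bay
Pike ∧ Bay = Bay

Bay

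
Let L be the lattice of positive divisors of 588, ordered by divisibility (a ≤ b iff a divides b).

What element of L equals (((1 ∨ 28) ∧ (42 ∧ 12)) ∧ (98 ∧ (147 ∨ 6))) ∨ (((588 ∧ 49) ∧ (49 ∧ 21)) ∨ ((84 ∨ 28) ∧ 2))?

14

1 ∨ 28 = 28
42 ∧ 12 = 6
28 ∧ 6 = 2
147 ∨ 6 = 294
98 ∧ 294 = 98
2 ∧ 98 = 2
588 ∧ 49 = 49
49 ∧ 21 = 7
49 ∧ 7 = 7
84 ∨ 28 = 84
84 ∧ 2 = 2
7 ∨ 2 = 14
2 ∨ 14 = 14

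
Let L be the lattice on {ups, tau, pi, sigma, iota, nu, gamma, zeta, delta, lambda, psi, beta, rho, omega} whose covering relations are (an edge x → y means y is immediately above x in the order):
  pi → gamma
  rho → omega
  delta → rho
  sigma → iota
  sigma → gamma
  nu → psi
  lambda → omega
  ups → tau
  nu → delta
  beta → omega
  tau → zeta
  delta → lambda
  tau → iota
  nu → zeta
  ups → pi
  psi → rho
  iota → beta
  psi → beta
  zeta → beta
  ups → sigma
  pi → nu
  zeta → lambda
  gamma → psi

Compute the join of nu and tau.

zeta

Common upper bounds of {nu, tau}: beta, lambda, omega, zeta.
The least among these is zeta.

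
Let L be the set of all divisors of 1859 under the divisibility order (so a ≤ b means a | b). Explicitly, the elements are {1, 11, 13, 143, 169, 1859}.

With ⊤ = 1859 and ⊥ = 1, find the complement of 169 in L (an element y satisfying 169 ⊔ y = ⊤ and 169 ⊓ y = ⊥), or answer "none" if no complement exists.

Need y with 169 ∨ y = 1859 and 169 ∧ y = 1.
Checking each element gives: 11.

11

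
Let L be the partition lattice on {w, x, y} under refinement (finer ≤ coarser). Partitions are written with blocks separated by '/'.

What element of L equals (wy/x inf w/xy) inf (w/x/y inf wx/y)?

wy/x ∧ w/xy = w/x/y
w/x/y ∧ wx/y = w/x/y
w/x/y ∧ w/x/y = w/x/y

w/x/y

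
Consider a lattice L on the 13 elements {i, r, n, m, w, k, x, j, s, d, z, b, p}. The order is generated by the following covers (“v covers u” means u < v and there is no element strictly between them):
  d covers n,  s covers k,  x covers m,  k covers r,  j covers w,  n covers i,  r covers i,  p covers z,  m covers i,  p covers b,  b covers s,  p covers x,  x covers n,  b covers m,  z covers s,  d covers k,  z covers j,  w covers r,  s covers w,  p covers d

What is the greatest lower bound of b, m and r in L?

i

Common lower bounds of {b, m, r}: i.
The greatest among these is i.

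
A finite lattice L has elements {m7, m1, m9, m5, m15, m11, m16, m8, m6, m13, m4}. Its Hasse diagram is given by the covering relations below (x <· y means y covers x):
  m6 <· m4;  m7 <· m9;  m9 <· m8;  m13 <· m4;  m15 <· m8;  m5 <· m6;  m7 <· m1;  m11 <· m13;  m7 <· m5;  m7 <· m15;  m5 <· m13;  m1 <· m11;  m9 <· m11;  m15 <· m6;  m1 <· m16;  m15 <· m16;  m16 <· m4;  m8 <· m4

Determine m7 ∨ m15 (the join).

m15

Common upper bounds of {m7, m15}: m15, m16, m4, m6, m8.
The least among these is m15.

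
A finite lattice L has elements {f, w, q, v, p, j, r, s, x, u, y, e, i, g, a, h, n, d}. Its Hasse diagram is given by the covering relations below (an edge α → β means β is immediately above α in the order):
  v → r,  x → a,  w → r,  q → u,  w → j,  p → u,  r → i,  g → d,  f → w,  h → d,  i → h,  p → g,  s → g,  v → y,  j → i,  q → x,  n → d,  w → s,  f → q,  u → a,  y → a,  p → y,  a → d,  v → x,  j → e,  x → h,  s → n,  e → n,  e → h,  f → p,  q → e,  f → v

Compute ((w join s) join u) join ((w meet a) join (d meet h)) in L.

d

w ∨ s = s
s ∨ u = d
w ∧ a = f
d ∧ h = h
f ∨ h = h
d ∨ h = d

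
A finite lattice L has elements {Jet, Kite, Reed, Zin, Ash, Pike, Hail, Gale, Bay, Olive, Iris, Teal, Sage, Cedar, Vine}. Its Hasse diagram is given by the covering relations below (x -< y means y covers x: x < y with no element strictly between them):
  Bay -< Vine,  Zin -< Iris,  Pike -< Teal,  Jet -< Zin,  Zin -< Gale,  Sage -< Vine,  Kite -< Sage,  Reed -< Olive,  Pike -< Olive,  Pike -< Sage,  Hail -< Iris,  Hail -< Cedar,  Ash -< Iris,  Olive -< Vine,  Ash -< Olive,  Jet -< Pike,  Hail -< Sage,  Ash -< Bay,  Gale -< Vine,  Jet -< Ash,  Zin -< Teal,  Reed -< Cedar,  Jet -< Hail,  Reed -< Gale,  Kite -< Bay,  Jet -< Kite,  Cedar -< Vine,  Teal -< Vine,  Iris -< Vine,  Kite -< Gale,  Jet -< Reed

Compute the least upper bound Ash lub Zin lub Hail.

Iris

Common upper bounds of {Ash, Zin, Hail}: Iris, Vine.
The least among these is Iris.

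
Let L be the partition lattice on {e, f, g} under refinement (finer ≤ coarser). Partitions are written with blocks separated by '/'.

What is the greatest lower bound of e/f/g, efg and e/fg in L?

The meet (common refinement) of e/f/g, efg, e/fg intersects blocks pairwise, giving e/f/g.

e/f/g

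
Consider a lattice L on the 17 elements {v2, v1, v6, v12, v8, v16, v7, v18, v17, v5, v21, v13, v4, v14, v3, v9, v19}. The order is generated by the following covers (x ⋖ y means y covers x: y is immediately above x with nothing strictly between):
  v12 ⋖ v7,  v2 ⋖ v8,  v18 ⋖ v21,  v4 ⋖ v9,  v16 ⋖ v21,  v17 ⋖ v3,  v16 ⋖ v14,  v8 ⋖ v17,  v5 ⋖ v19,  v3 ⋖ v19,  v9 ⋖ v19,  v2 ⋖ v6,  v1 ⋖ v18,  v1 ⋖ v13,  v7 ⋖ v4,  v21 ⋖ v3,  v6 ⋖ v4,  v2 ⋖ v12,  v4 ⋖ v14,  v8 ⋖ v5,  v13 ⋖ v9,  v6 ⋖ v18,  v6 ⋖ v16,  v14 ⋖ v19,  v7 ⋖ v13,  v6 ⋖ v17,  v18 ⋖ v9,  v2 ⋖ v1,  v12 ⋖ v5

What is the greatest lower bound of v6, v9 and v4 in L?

v6

Common lower bounds of {v6, v9, v4}: v2, v6.
The greatest among these is v6.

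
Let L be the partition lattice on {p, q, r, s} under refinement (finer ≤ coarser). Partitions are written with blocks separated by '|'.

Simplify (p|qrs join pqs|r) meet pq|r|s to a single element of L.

p|qrs ∨ pqs|r = pqrs
pqrs ∧ pq|r|s = pq|r|s

pq|r|s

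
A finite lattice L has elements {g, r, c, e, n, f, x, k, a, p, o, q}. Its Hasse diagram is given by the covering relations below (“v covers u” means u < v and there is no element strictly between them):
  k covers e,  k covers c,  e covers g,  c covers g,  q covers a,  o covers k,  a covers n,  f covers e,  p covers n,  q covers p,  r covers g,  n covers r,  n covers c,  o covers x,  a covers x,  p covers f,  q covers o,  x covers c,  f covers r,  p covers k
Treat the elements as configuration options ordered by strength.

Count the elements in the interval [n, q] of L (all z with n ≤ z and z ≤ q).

The interval [n, q] = {a, n, p, q}, which has 4 elements.

4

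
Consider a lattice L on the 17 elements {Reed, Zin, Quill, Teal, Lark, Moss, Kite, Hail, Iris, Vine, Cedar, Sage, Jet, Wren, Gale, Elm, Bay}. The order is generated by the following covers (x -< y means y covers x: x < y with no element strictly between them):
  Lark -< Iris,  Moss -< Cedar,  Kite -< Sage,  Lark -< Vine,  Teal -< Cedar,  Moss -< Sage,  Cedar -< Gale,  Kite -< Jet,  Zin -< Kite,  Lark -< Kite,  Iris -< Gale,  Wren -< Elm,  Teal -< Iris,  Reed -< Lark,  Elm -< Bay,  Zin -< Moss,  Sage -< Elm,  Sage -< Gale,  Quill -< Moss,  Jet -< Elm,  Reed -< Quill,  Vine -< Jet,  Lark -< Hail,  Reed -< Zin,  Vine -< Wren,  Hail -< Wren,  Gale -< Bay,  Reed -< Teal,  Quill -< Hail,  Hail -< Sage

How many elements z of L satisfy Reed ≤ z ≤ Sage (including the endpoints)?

The interval [Reed, Sage] = {Hail, Kite, Lark, Moss, Quill, Reed, Sage, Zin}, which has 8 elements.

8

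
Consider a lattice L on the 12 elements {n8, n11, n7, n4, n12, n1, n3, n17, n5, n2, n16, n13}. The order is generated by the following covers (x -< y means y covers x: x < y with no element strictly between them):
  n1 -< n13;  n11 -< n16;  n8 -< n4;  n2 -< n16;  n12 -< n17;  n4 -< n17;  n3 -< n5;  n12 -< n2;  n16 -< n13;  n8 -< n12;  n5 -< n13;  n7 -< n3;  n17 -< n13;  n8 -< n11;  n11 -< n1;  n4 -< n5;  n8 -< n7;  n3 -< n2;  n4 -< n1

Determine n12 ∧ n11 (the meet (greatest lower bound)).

Common lower bounds of {n12, n11}: n8.
The greatest among these is n8.

n8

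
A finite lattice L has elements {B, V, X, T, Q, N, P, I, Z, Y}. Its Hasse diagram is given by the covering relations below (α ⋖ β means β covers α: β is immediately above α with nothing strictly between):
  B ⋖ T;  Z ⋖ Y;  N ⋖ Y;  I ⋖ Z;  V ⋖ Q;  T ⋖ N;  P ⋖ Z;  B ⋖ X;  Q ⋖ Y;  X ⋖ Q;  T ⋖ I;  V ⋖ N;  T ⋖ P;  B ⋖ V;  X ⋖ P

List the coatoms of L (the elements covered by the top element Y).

N, Q, Z

The coatoms are exactly the elements covered by Y: N, Q, Z.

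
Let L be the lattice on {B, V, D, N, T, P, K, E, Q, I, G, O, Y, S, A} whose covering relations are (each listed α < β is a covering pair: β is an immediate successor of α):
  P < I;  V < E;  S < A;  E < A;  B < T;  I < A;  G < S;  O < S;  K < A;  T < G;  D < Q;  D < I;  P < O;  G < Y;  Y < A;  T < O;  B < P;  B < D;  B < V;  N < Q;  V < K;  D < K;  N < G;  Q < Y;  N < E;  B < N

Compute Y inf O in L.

T

Y ∧ O = T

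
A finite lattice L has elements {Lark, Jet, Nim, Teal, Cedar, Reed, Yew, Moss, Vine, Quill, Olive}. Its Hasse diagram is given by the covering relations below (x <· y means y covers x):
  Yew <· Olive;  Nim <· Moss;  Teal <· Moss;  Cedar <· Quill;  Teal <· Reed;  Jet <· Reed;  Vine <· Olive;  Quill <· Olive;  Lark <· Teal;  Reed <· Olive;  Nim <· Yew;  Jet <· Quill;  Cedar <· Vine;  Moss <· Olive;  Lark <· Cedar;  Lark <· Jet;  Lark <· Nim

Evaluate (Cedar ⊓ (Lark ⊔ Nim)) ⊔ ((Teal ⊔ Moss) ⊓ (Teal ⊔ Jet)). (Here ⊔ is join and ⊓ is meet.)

Teal

Lark ∨ Nim = Nim
Cedar ∧ Nim = Lark
Teal ∨ Moss = Moss
Teal ∨ Jet = Reed
Moss ∧ Reed = Teal
Lark ∨ Teal = Teal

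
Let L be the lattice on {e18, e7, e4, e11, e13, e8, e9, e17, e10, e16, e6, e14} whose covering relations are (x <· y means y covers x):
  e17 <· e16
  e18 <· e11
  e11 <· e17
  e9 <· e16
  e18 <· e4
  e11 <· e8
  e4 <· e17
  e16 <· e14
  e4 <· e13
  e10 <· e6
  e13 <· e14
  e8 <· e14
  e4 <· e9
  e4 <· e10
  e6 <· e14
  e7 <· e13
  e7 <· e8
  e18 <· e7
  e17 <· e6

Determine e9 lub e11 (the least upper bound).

e16

Common upper bounds of {e9, e11}: e14, e16.
The least among these is e16.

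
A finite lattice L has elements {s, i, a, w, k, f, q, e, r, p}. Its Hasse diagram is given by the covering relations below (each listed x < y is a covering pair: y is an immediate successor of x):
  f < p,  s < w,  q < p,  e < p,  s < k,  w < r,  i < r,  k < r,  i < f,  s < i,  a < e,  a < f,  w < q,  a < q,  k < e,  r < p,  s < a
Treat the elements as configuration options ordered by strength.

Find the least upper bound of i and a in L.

f

Common upper bounds of {i, a}: f, p.
The least among these is f.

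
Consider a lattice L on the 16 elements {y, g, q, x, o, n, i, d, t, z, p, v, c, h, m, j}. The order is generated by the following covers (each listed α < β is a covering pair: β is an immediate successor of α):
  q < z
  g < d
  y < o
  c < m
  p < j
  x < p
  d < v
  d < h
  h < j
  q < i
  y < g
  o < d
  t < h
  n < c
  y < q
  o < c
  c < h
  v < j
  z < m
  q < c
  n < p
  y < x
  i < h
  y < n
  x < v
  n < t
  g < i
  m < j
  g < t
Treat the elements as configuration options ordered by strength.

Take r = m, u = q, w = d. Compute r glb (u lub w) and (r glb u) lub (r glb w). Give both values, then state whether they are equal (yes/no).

u lub w = h, so r glb (u lub w) = m glb h = c.
r glb u = q and r glb w = o, so (r glb u) lub (r glb w) = q lub o = c.
Equal: yes.

c; c; yes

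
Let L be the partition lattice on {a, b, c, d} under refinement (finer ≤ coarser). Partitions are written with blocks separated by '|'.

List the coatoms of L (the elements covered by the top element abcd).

abc|d, abd|c, ab|cd, acd|b, ac|bd, ad|bc, a|bcd

The coatoms are exactly the elements covered by abcd: abc|d, abd|c, ab|cd, acd|b, ac|bd, ad|bc, a|bcd.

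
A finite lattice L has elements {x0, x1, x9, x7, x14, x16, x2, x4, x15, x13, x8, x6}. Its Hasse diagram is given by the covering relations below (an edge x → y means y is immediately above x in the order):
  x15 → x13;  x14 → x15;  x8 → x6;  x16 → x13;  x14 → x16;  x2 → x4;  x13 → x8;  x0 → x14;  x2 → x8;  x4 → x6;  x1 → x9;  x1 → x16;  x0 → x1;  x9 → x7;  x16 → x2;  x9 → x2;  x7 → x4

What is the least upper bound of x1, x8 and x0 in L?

Common upper bounds of {x1, x8, x0}: x6, x8.
The least among these is x8.

x8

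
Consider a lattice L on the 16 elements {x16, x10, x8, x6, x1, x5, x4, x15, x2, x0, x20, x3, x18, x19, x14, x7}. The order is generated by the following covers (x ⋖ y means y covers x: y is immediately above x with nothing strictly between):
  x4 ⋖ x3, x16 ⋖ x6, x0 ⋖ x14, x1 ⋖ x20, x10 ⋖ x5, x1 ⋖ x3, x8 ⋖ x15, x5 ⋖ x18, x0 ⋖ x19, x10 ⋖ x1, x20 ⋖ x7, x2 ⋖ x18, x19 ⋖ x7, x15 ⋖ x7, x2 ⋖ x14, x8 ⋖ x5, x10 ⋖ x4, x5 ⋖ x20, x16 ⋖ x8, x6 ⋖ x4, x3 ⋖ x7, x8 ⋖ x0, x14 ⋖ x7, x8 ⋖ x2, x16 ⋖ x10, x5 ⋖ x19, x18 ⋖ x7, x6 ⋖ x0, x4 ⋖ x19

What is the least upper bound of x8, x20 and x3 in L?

Common upper bounds of {x8, x20, x3}: x7.
The least among these is x7.

x7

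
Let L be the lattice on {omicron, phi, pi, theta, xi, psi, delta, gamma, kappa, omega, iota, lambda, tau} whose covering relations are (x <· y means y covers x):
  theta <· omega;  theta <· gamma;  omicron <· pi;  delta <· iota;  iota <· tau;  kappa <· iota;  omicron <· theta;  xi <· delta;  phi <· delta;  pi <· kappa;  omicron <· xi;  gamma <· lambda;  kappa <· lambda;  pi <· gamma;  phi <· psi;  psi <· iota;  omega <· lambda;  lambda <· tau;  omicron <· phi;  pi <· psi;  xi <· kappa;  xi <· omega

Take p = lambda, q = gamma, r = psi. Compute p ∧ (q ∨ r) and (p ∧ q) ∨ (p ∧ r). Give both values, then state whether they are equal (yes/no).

lambda; gamma; no

q ∨ r = tau, so p ∧ (q ∨ r) = lambda ∧ tau = lambda.
p ∧ q = gamma and p ∧ r = pi, so (p ∧ q) ∨ (p ∧ r) = gamma ∨ pi = gamma.
Equal: no.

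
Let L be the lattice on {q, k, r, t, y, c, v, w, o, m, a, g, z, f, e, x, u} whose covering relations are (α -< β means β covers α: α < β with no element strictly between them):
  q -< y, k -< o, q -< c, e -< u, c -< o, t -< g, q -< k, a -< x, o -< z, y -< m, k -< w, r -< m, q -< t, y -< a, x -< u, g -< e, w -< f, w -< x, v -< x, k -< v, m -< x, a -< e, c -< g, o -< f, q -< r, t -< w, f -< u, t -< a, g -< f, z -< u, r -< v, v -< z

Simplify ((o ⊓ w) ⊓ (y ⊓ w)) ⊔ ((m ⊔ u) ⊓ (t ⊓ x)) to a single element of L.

o ∧ w = k
y ∧ w = q
k ∧ q = q
m ∨ u = u
t ∧ x = t
u ∧ t = t
q ∨ t = t

t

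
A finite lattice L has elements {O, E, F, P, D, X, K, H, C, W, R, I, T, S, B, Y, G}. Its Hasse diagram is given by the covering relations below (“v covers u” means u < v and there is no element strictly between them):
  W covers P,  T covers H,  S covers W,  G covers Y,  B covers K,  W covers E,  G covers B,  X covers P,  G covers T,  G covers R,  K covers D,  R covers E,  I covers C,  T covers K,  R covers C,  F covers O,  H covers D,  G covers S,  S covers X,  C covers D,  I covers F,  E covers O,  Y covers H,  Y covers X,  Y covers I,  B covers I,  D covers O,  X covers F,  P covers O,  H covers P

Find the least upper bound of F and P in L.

Common upper bounds of {F, P}: G, S, X, Y.
The least among these is X.

X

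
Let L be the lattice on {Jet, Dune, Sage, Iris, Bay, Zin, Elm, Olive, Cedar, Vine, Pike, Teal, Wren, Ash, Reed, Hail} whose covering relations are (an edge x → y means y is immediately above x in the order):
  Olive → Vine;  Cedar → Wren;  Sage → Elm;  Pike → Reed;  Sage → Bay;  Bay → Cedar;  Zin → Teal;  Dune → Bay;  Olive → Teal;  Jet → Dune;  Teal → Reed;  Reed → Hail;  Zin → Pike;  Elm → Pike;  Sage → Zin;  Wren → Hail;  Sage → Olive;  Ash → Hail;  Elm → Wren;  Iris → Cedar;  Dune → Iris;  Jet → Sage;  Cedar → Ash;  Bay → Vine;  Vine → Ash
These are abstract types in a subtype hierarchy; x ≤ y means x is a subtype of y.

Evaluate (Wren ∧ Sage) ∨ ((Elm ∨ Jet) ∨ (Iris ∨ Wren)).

Wren ∧ Sage = Sage
Elm ∨ Jet = Elm
Iris ∨ Wren = Wren
Elm ∨ Wren = Wren
Sage ∨ Wren = Wren

Wren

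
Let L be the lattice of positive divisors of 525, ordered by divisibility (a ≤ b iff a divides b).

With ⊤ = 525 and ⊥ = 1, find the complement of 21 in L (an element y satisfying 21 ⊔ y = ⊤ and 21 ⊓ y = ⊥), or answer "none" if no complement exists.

25

Need y with 21 ∨ y = 525 and 21 ∧ y = 1.
Checking each element gives: 25.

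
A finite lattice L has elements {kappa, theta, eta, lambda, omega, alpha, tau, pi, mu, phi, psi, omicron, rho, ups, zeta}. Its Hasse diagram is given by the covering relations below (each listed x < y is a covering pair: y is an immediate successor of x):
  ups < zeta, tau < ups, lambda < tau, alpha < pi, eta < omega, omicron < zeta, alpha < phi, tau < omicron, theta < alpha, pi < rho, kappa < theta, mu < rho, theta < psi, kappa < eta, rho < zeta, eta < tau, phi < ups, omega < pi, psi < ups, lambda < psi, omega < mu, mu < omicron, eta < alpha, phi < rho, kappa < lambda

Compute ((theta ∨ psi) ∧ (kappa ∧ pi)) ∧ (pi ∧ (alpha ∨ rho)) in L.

theta ∨ psi = psi
kappa ∧ pi = kappa
psi ∧ kappa = kappa
alpha ∨ rho = rho
pi ∧ rho = pi
kappa ∧ pi = kappa

kappa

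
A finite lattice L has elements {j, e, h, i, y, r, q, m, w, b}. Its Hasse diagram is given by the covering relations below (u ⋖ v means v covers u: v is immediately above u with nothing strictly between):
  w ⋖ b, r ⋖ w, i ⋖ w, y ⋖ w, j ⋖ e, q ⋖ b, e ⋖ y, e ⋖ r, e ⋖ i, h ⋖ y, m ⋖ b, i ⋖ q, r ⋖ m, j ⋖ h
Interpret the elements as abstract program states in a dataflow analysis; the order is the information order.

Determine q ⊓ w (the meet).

i

Common lower bounds of {q, w}: e, i, j.
The greatest among these is i.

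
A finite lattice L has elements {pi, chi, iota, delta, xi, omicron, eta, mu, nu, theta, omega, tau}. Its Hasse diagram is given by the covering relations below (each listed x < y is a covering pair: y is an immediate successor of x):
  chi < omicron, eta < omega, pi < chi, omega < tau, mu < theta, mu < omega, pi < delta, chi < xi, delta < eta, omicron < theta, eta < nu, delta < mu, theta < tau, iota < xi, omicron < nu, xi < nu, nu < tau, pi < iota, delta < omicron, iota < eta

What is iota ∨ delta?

Common upper bounds of {iota, delta}: eta, nu, omega, tau.
The least among these is eta.

eta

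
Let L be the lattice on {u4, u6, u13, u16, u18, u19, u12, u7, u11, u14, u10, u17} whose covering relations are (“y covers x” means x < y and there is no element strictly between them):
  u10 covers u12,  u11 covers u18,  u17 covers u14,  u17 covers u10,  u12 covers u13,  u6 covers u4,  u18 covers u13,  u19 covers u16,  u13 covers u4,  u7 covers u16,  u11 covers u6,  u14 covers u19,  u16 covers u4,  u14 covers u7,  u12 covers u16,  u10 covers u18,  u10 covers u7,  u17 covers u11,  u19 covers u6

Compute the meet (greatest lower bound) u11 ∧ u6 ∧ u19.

u6

Common lower bounds of {u11, u6, u19}: u4, u6.
The greatest among these is u6.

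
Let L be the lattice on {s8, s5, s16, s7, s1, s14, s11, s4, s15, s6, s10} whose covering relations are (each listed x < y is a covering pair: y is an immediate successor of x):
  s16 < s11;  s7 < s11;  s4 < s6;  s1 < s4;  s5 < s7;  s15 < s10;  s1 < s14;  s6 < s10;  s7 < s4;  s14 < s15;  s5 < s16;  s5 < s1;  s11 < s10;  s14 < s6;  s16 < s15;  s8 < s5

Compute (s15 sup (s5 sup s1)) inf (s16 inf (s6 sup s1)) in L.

s5

s5 ∨ s1 = s1
s15 ∨ s1 = s15
s6 ∨ s1 = s6
s16 ∧ s6 = s5
s15 ∧ s5 = s5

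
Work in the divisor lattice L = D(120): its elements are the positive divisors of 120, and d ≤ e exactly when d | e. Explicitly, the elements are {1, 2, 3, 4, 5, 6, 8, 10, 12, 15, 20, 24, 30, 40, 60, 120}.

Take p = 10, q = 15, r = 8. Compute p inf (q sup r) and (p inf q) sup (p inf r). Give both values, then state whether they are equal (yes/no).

q sup r = 120, so p inf (q sup r) = 10 inf 120 = 10.
p inf q = 5 and p inf r = 2, so (p inf q) sup (p inf r) = 5 sup 2 = 10.
Equal: yes.

10; 10; yes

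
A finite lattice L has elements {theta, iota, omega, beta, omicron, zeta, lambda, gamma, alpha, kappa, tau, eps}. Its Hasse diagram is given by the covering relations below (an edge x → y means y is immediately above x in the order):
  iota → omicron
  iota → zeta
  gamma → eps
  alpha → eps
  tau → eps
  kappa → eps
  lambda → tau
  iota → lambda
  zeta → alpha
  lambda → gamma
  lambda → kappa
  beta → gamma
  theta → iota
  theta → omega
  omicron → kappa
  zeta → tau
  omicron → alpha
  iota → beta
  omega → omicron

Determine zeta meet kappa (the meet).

iota

Common lower bounds of {zeta, kappa}: iota, theta.
The greatest among these is iota.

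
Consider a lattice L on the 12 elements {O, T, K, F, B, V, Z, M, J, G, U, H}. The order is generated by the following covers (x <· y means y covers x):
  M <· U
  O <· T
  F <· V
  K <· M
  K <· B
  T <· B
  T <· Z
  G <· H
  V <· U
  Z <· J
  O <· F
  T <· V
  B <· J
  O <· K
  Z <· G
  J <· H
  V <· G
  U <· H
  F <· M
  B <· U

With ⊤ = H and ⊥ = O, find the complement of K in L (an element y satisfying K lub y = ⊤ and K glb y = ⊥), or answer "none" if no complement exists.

Need y with K ∨ y = H and K ∧ y = O.
Checking each element gives: G.

G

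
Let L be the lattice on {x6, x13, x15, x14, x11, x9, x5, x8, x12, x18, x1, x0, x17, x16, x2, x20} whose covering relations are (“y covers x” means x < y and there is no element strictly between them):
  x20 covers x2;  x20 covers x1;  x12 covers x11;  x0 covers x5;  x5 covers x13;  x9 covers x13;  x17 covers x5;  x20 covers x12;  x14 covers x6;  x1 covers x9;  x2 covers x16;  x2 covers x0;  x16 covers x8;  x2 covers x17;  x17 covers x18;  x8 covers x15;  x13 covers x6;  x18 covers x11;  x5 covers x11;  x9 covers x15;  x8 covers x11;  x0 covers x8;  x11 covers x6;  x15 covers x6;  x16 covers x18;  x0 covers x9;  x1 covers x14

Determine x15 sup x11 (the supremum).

x8

Common upper bounds of {x15, x11}: x0, x16, x2, x20, x8.
The least among these is x8.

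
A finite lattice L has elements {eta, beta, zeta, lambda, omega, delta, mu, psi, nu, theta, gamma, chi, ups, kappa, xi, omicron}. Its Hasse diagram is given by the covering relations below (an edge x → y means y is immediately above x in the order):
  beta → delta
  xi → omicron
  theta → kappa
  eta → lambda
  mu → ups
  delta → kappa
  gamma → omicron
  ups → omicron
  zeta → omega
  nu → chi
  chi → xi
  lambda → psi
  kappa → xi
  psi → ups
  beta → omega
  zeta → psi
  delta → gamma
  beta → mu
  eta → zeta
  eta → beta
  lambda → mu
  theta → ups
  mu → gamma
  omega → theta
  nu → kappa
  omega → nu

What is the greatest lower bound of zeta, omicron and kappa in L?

zeta

Common lower bounds of {zeta, omicron, kappa}: eta, zeta.
The greatest among these is zeta.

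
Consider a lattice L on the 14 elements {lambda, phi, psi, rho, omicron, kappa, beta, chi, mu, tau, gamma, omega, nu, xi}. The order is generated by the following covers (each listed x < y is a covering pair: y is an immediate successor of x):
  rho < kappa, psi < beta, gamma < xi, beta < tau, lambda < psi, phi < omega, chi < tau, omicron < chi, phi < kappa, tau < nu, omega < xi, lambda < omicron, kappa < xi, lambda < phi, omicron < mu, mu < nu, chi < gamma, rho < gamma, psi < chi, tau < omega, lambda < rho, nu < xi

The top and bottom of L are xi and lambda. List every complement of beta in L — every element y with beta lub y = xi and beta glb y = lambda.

Need y with beta ∨ y = xi and beta ∧ y = lambda.
Checking each element gives: kappa, rho.

kappa, rho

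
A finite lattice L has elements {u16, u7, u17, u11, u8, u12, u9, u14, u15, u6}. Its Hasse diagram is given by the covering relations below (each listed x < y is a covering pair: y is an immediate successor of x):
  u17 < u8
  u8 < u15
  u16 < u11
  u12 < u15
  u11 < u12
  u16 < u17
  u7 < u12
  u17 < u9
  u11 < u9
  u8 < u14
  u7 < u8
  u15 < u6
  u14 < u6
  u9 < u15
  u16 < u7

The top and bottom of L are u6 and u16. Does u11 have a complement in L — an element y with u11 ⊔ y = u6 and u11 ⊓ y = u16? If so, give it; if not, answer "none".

u14

Need y with u11 ∨ y = u6 and u11 ∧ y = u16.
Checking each element gives: u14.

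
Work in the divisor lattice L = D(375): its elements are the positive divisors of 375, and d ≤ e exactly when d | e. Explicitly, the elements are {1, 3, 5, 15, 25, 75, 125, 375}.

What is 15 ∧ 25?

5

In the divisibility order, the meet is the greatest common divisor: gcd(15, 25) = 5.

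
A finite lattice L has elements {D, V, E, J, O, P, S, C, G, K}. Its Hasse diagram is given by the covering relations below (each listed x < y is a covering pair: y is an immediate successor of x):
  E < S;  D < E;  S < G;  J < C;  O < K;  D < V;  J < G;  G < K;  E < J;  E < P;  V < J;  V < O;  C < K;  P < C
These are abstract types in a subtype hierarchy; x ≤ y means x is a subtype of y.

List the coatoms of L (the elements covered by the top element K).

The coatoms are exactly the elements covered by K: C, G, O.

C, G, O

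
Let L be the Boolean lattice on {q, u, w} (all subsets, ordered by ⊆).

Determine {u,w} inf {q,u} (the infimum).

{u}

Under ⊆, meet is intersection: {u,w} ∩ {q,u} = {u}.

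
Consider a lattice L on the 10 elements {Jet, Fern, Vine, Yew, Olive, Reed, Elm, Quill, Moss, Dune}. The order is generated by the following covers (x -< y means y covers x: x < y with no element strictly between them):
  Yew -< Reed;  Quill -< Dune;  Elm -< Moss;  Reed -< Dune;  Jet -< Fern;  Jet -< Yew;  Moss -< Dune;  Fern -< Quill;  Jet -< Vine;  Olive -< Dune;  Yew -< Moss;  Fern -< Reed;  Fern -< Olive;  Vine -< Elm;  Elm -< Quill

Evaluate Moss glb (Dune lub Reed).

Moss

Dune ∨ Reed = Dune
Moss ∧ Dune = Moss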